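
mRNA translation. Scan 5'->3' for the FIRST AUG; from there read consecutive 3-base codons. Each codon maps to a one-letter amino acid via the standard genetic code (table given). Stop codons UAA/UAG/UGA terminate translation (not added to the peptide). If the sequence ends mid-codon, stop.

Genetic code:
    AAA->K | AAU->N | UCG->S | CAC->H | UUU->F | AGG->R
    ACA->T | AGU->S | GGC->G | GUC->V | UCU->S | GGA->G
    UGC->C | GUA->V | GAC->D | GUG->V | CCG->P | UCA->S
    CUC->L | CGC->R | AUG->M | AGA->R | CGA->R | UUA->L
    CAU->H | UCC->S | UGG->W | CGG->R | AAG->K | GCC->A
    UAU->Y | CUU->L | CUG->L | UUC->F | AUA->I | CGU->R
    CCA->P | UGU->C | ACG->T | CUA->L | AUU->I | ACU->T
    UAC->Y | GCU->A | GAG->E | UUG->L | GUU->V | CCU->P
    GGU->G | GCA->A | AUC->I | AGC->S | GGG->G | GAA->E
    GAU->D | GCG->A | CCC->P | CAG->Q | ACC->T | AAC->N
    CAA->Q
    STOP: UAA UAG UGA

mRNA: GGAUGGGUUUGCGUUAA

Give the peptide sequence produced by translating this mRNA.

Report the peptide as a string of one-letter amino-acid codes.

Answer: MGLR

Derivation:
start AUG at pos 2
pos 2: AUG -> M; peptide=M
pos 5: GGU -> G; peptide=MG
pos 8: UUG -> L; peptide=MGL
pos 11: CGU -> R; peptide=MGLR
pos 14: UAA -> STOP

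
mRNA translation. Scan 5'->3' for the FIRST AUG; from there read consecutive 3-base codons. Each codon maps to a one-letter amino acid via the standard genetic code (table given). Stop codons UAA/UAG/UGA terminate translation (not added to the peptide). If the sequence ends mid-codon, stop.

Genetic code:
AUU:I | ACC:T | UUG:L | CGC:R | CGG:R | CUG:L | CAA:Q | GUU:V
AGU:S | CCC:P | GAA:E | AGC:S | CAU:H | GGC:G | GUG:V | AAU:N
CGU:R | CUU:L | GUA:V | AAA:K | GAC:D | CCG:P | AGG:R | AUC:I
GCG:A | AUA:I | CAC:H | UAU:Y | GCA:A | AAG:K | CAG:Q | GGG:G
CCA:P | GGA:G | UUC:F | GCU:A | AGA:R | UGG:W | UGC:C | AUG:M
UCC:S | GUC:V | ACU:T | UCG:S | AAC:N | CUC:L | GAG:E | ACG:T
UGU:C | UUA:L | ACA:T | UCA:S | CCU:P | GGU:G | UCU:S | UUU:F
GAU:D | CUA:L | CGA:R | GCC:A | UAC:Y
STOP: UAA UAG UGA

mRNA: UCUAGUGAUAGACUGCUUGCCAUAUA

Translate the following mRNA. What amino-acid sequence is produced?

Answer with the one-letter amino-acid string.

no AUG start codon found

Answer: (empty: no AUG start codon)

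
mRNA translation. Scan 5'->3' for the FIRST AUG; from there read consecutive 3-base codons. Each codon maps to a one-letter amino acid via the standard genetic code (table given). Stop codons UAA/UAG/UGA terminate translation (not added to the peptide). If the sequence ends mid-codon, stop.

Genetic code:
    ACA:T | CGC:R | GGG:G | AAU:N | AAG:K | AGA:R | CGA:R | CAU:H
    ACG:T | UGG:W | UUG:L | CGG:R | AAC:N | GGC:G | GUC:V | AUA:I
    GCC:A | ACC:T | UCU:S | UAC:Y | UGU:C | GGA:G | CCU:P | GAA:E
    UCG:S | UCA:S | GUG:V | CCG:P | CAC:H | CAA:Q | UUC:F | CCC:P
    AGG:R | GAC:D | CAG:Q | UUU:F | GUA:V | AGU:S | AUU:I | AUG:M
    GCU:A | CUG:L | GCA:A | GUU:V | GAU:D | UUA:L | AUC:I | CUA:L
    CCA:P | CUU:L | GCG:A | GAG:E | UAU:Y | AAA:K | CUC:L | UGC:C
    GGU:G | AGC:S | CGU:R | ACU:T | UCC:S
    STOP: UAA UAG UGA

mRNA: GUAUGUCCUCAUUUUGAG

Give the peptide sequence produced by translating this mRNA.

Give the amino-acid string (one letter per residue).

Answer: MSSF

Derivation:
start AUG at pos 2
pos 2: AUG -> M; peptide=M
pos 5: UCC -> S; peptide=MS
pos 8: UCA -> S; peptide=MSS
pos 11: UUU -> F; peptide=MSSF
pos 14: UGA -> STOP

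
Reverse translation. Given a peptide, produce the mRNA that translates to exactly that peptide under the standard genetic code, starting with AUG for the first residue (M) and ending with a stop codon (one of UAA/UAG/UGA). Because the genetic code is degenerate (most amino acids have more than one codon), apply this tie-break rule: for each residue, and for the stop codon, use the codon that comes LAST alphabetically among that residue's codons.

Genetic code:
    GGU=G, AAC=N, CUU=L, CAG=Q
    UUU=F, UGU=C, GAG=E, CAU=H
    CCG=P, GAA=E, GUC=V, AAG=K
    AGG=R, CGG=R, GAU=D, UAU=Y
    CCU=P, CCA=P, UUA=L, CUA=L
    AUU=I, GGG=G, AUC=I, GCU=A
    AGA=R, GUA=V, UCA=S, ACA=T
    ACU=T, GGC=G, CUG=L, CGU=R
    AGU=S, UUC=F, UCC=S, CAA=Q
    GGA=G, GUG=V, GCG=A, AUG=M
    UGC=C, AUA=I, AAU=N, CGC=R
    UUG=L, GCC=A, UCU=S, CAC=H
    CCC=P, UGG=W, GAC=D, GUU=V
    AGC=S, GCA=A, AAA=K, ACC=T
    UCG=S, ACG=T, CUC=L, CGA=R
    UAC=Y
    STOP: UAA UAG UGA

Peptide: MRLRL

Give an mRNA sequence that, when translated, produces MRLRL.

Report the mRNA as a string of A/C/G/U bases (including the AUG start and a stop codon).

Answer: mRNA: AUGCGUUUGCGUUUGUGA

Derivation:
residue 1: M -> AUG (start codon)
residue 2: R codons sorted = AGA,AGG,CGA,CGC,CGG,CGU -> pick last = CGU
residue 3: L codons sorted = CUA,CUC,CUG,CUU,UUA,UUG -> pick last = UUG
residue 4: R codons sorted = AGA,AGG,CGA,CGC,CGG,CGU -> pick last = CGU
residue 5: L codons sorted = CUA,CUC,CUG,CUU,UUA,UUG -> pick last = UUG
terminator: stop codons sorted = UAA,UAG,UGA -> pick last = UGA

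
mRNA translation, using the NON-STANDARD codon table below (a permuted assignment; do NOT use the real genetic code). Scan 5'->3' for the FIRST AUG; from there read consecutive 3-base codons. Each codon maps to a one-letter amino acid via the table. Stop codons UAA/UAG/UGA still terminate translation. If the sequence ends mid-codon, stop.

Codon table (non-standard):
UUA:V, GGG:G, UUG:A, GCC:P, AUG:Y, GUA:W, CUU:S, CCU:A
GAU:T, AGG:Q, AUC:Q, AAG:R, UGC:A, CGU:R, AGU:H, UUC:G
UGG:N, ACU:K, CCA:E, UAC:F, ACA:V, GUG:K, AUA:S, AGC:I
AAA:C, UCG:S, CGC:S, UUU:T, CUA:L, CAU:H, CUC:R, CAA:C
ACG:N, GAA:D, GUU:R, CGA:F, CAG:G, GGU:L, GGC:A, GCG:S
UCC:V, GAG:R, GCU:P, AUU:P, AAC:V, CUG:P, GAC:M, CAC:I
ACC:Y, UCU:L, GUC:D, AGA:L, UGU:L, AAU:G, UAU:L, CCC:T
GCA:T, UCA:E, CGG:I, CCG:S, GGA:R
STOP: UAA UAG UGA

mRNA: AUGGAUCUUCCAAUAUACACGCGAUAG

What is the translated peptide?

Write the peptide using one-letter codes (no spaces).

start AUG at pos 0
pos 0: AUG -> Y; peptide=Y
pos 3: GAU -> T; peptide=YT
pos 6: CUU -> S; peptide=YTS
pos 9: CCA -> E; peptide=YTSE
pos 12: AUA -> S; peptide=YTSES
pos 15: UAC -> F; peptide=YTSESF
pos 18: ACG -> N; peptide=YTSESFN
pos 21: CGA -> F; peptide=YTSESFNF
pos 24: UAG -> STOP

Answer: YTSESFNF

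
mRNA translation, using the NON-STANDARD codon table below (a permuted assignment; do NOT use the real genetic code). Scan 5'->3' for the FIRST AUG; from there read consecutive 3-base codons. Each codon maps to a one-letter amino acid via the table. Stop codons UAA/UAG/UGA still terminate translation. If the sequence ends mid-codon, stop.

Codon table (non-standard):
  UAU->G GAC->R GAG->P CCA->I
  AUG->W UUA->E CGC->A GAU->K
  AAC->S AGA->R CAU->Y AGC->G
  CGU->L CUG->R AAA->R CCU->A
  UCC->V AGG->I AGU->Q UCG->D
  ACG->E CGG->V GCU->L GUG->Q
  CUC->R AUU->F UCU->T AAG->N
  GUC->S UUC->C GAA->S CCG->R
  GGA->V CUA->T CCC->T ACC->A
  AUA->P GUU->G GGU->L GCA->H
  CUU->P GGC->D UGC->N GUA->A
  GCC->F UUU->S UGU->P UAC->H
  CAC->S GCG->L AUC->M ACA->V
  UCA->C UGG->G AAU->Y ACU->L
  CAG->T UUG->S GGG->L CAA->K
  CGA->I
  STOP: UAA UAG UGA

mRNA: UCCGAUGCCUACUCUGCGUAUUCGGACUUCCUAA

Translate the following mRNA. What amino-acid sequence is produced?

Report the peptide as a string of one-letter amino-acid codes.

Answer: WALRLFVLV

Derivation:
start AUG at pos 4
pos 4: AUG -> W; peptide=W
pos 7: CCU -> A; peptide=WA
pos 10: ACU -> L; peptide=WAL
pos 13: CUG -> R; peptide=WALR
pos 16: CGU -> L; peptide=WALRL
pos 19: AUU -> F; peptide=WALRLF
pos 22: CGG -> V; peptide=WALRLFV
pos 25: ACU -> L; peptide=WALRLFVL
pos 28: UCC -> V; peptide=WALRLFVLV
pos 31: UAA -> STOP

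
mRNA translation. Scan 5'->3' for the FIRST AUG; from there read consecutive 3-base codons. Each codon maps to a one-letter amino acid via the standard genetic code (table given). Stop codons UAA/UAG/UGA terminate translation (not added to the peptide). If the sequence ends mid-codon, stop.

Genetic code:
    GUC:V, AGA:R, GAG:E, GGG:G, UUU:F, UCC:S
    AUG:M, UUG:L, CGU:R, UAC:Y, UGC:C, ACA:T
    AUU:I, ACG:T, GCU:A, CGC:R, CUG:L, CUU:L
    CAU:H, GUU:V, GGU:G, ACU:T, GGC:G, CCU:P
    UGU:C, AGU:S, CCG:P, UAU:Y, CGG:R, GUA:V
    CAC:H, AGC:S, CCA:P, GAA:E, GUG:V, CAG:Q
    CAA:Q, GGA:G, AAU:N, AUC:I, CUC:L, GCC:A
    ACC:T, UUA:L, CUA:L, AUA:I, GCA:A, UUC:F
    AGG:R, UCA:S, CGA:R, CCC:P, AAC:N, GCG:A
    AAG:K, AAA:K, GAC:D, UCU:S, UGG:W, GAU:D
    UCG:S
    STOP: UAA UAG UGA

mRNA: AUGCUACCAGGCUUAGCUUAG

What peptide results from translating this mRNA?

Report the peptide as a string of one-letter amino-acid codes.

Answer: MLPGLA

Derivation:
start AUG at pos 0
pos 0: AUG -> M; peptide=M
pos 3: CUA -> L; peptide=ML
pos 6: CCA -> P; peptide=MLP
pos 9: GGC -> G; peptide=MLPG
pos 12: UUA -> L; peptide=MLPGL
pos 15: GCU -> A; peptide=MLPGLA
pos 18: UAG -> STOP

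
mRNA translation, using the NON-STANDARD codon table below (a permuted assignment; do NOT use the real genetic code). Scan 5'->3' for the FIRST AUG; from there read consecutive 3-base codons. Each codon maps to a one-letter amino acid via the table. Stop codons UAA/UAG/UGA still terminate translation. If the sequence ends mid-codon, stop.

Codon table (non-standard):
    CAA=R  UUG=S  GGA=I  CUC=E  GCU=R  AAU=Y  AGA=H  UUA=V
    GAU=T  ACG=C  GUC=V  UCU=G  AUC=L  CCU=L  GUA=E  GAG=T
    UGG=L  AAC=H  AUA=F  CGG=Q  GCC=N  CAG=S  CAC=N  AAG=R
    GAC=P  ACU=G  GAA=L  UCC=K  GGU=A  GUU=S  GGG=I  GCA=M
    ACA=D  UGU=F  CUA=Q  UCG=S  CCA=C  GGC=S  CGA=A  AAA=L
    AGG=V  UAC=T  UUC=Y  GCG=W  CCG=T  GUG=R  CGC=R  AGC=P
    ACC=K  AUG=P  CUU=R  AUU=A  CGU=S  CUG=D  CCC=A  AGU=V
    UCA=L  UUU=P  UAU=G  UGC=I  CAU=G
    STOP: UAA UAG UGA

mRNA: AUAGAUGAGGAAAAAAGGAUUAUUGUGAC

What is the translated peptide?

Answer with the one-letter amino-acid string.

Answer: PVLLIVS

Derivation:
start AUG at pos 4
pos 4: AUG -> P; peptide=P
pos 7: AGG -> V; peptide=PV
pos 10: AAA -> L; peptide=PVL
pos 13: AAA -> L; peptide=PVLL
pos 16: GGA -> I; peptide=PVLLI
pos 19: UUA -> V; peptide=PVLLIV
pos 22: UUG -> S; peptide=PVLLIVS
pos 25: UGA -> STOP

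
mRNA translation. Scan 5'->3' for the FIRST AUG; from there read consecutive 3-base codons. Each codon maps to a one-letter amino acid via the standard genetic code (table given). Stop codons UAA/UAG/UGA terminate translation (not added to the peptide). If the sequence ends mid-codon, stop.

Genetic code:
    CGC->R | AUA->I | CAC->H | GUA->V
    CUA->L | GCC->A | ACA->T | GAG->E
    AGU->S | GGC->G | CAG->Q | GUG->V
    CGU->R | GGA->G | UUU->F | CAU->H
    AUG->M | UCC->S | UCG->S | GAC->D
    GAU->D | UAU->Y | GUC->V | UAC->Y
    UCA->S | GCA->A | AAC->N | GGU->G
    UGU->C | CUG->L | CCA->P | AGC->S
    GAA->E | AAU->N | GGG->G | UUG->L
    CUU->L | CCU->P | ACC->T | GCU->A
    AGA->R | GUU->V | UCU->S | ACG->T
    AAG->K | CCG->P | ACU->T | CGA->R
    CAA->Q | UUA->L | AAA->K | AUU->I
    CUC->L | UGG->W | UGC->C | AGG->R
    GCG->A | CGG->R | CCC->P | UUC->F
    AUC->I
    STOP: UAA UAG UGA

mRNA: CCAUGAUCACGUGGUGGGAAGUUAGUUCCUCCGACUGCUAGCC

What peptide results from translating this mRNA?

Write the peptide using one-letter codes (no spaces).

Answer: MITWWEVSSSDC

Derivation:
start AUG at pos 2
pos 2: AUG -> M; peptide=M
pos 5: AUC -> I; peptide=MI
pos 8: ACG -> T; peptide=MIT
pos 11: UGG -> W; peptide=MITW
pos 14: UGG -> W; peptide=MITWW
pos 17: GAA -> E; peptide=MITWWE
pos 20: GUU -> V; peptide=MITWWEV
pos 23: AGU -> S; peptide=MITWWEVS
pos 26: UCC -> S; peptide=MITWWEVSS
pos 29: UCC -> S; peptide=MITWWEVSSS
pos 32: GAC -> D; peptide=MITWWEVSSSD
pos 35: UGC -> C; peptide=MITWWEVSSSDC
pos 38: UAG -> STOP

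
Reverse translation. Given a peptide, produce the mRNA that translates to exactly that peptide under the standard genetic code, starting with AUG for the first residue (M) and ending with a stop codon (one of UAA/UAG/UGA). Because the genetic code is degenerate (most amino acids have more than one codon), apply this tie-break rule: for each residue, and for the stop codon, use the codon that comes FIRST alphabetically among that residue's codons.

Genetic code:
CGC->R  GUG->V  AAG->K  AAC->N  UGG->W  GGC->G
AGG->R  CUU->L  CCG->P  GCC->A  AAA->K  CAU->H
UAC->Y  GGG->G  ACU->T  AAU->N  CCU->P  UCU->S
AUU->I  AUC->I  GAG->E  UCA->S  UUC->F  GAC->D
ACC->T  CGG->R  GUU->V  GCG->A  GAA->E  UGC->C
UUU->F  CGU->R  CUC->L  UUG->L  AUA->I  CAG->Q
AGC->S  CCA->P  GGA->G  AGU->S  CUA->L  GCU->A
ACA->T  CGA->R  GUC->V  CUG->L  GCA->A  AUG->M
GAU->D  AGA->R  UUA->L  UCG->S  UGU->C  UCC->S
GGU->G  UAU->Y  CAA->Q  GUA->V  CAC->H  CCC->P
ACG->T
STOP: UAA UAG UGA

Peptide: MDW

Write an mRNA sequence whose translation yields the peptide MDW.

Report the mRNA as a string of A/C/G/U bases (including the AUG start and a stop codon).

Answer: mRNA: AUGGACUGGUAA

Derivation:
residue 1: M -> AUG (start codon)
residue 2: D codons sorted = GAC,GAU -> pick first = GAC
residue 3: W -> UGG (only codon)
terminator: stop codons sorted = UAA,UAG,UGA -> pick first = UAA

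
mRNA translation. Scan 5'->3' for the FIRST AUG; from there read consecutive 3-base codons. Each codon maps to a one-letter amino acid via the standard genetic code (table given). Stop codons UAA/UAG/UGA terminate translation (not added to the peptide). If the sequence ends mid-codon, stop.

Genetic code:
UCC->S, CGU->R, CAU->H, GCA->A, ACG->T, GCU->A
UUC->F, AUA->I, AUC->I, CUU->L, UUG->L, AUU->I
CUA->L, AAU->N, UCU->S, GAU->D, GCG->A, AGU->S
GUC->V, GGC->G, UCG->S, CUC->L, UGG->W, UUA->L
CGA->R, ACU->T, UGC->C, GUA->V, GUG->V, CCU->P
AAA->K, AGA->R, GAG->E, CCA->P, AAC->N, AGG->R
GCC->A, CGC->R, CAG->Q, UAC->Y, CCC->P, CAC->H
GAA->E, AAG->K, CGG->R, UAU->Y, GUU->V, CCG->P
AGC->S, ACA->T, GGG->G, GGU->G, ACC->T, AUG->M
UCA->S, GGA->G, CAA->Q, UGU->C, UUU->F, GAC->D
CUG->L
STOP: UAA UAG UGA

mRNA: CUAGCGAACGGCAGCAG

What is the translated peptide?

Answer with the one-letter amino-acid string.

no AUG start codon found

Answer: (empty: no AUG start codon)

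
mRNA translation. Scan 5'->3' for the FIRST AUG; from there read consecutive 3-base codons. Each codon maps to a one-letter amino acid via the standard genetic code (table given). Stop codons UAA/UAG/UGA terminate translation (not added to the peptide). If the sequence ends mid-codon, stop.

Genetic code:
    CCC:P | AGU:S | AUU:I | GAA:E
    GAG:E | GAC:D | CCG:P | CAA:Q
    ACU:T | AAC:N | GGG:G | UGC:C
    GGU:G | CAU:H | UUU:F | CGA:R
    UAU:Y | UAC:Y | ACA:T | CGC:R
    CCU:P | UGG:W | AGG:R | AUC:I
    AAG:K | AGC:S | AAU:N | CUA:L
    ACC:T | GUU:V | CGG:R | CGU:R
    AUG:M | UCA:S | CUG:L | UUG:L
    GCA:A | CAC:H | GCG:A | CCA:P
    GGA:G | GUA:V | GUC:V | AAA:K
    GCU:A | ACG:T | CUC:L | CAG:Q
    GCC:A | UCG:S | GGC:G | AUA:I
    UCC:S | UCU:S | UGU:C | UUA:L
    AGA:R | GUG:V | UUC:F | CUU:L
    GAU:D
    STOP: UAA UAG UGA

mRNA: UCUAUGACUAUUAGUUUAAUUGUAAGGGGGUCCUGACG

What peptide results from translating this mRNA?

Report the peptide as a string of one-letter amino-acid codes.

start AUG at pos 3
pos 3: AUG -> M; peptide=M
pos 6: ACU -> T; peptide=MT
pos 9: AUU -> I; peptide=MTI
pos 12: AGU -> S; peptide=MTIS
pos 15: UUA -> L; peptide=MTISL
pos 18: AUU -> I; peptide=MTISLI
pos 21: GUA -> V; peptide=MTISLIV
pos 24: AGG -> R; peptide=MTISLIVR
pos 27: GGG -> G; peptide=MTISLIVRG
pos 30: UCC -> S; peptide=MTISLIVRGS
pos 33: UGA -> STOP

Answer: MTISLIVRGS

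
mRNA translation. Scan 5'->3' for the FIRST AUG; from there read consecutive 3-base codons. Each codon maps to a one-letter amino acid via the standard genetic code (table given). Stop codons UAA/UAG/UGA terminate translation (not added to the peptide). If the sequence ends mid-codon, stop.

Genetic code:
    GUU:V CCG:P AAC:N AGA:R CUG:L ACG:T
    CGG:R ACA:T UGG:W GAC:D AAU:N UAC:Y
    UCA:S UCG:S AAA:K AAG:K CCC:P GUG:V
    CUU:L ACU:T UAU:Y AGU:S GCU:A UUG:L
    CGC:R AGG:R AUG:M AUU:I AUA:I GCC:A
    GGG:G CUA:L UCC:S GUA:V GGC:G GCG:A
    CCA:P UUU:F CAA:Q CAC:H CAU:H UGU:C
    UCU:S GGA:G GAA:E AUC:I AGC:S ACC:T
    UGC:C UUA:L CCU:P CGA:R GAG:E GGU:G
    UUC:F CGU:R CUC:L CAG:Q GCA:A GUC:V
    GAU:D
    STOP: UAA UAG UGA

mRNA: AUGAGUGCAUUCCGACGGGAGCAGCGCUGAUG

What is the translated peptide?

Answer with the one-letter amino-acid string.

Answer: MSAFRREQR

Derivation:
start AUG at pos 0
pos 0: AUG -> M; peptide=M
pos 3: AGU -> S; peptide=MS
pos 6: GCA -> A; peptide=MSA
pos 9: UUC -> F; peptide=MSAF
pos 12: CGA -> R; peptide=MSAFR
pos 15: CGG -> R; peptide=MSAFRR
pos 18: GAG -> E; peptide=MSAFRRE
pos 21: CAG -> Q; peptide=MSAFRREQ
pos 24: CGC -> R; peptide=MSAFRREQR
pos 27: UGA -> STOP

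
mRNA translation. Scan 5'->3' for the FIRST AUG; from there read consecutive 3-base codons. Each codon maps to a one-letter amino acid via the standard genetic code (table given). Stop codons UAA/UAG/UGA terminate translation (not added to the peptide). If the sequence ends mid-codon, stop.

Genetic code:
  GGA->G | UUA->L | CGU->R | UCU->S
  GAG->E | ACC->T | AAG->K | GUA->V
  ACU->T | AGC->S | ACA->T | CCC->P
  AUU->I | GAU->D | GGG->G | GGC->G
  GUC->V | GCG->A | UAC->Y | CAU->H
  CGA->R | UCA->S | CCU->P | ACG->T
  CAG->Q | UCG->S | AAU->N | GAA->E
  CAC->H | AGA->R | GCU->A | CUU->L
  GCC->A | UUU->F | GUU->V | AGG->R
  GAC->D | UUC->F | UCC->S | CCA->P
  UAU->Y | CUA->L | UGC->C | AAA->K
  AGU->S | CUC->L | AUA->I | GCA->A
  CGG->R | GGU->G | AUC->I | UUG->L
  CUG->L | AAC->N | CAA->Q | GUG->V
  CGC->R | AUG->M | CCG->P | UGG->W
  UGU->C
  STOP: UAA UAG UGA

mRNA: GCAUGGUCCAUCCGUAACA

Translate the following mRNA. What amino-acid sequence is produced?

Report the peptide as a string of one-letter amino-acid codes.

start AUG at pos 2
pos 2: AUG -> M; peptide=M
pos 5: GUC -> V; peptide=MV
pos 8: CAU -> H; peptide=MVH
pos 11: CCG -> P; peptide=MVHP
pos 14: UAA -> STOP

Answer: MVHP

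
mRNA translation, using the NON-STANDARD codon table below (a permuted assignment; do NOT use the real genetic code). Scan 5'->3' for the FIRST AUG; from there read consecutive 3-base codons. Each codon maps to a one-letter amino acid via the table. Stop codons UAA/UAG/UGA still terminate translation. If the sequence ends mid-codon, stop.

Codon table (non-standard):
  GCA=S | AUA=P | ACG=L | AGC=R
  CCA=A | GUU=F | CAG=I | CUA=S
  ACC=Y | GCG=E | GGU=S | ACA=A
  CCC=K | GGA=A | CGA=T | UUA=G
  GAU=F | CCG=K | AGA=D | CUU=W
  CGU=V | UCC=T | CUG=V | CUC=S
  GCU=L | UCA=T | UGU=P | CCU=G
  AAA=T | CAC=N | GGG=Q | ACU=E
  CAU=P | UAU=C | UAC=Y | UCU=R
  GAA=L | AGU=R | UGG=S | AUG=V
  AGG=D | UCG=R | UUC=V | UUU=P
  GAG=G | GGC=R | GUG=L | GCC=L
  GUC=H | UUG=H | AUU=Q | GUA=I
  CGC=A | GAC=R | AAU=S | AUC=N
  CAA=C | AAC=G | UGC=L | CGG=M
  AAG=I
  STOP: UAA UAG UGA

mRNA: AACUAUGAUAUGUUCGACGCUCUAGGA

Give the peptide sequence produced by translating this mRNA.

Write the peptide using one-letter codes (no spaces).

start AUG at pos 4
pos 4: AUG -> V; peptide=V
pos 7: AUA -> P; peptide=VP
pos 10: UGU -> P; peptide=VPP
pos 13: UCG -> R; peptide=VPPR
pos 16: ACG -> L; peptide=VPPRL
pos 19: CUC -> S; peptide=VPPRLS
pos 22: UAG -> STOP

Answer: VPPRLS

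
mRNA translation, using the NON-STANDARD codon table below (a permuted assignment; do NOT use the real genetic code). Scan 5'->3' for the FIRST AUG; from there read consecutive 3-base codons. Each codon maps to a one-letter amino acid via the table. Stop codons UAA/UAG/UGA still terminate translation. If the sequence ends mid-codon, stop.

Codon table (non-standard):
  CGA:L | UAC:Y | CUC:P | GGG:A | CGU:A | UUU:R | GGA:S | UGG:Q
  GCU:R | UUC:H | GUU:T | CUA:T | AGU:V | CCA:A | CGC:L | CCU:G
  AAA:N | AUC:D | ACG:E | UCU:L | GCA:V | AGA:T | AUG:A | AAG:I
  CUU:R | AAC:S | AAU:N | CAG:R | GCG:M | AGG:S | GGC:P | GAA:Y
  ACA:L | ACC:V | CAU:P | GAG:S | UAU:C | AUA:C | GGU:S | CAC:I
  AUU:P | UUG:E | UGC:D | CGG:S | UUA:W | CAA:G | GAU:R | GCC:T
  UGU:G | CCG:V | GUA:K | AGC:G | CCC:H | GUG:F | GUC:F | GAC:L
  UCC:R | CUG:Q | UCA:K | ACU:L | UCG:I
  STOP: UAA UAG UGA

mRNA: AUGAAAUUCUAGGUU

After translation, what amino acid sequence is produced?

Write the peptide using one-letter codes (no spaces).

Answer: ANH

Derivation:
start AUG at pos 0
pos 0: AUG -> A; peptide=A
pos 3: AAA -> N; peptide=AN
pos 6: UUC -> H; peptide=ANH
pos 9: UAG -> STOP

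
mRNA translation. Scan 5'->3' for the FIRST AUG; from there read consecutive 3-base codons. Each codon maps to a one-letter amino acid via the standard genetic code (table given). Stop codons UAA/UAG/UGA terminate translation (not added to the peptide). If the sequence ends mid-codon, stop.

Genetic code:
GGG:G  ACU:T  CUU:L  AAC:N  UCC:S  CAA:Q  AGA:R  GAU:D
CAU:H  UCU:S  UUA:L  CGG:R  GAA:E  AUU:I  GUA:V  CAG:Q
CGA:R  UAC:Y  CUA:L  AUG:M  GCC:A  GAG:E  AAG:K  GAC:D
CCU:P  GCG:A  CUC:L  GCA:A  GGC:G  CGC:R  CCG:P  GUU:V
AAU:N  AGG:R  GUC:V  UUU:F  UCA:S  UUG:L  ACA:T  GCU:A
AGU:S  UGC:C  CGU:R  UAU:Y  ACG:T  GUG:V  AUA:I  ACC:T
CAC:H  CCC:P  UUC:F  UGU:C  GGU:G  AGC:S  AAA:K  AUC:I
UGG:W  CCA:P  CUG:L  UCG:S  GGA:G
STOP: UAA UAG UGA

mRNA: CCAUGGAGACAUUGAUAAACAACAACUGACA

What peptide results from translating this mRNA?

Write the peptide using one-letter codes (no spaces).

start AUG at pos 2
pos 2: AUG -> M; peptide=M
pos 5: GAG -> E; peptide=ME
pos 8: ACA -> T; peptide=MET
pos 11: UUG -> L; peptide=METL
pos 14: AUA -> I; peptide=METLI
pos 17: AAC -> N; peptide=METLIN
pos 20: AAC -> N; peptide=METLINN
pos 23: AAC -> N; peptide=METLINNN
pos 26: UGA -> STOP

Answer: METLINNN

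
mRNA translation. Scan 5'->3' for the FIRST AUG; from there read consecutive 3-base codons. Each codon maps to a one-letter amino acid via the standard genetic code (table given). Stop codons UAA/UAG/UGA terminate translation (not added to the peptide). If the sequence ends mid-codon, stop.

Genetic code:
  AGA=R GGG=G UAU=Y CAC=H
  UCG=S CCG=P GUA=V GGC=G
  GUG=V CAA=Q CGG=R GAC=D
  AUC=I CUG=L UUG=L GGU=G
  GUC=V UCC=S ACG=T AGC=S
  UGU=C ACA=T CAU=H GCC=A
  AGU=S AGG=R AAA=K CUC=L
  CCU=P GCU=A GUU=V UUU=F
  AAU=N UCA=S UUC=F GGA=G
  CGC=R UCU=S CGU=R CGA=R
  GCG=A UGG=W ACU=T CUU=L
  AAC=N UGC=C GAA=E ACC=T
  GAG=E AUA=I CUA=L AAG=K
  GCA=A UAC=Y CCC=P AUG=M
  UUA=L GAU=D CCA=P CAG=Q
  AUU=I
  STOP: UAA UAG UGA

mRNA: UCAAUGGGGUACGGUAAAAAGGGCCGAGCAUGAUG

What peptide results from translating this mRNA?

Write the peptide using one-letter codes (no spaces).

start AUG at pos 3
pos 3: AUG -> M; peptide=M
pos 6: GGG -> G; peptide=MG
pos 9: UAC -> Y; peptide=MGY
pos 12: GGU -> G; peptide=MGYG
pos 15: AAA -> K; peptide=MGYGK
pos 18: AAG -> K; peptide=MGYGKK
pos 21: GGC -> G; peptide=MGYGKKG
pos 24: CGA -> R; peptide=MGYGKKGR
pos 27: GCA -> A; peptide=MGYGKKGRA
pos 30: UGA -> STOP

Answer: MGYGKKGRA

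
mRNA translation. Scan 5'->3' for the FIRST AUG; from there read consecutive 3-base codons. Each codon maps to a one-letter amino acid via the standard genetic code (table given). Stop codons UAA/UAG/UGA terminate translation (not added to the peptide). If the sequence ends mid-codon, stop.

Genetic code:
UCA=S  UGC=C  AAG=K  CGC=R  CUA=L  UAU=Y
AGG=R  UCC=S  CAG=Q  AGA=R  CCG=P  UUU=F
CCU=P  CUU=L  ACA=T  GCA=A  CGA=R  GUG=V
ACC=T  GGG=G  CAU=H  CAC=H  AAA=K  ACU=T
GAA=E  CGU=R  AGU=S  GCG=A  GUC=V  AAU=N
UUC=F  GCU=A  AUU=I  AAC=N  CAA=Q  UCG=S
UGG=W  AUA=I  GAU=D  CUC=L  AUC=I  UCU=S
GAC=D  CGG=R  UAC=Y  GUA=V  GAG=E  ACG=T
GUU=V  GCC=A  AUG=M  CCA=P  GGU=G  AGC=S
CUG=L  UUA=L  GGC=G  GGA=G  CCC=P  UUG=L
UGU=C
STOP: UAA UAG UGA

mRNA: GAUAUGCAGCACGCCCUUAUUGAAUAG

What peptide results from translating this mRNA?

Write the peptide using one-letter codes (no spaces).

Answer: MQHALIE

Derivation:
start AUG at pos 3
pos 3: AUG -> M; peptide=M
pos 6: CAG -> Q; peptide=MQ
pos 9: CAC -> H; peptide=MQH
pos 12: GCC -> A; peptide=MQHA
pos 15: CUU -> L; peptide=MQHAL
pos 18: AUU -> I; peptide=MQHALI
pos 21: GAA -> E; peptide=MQHALIE
pos 24: UAG -> STOP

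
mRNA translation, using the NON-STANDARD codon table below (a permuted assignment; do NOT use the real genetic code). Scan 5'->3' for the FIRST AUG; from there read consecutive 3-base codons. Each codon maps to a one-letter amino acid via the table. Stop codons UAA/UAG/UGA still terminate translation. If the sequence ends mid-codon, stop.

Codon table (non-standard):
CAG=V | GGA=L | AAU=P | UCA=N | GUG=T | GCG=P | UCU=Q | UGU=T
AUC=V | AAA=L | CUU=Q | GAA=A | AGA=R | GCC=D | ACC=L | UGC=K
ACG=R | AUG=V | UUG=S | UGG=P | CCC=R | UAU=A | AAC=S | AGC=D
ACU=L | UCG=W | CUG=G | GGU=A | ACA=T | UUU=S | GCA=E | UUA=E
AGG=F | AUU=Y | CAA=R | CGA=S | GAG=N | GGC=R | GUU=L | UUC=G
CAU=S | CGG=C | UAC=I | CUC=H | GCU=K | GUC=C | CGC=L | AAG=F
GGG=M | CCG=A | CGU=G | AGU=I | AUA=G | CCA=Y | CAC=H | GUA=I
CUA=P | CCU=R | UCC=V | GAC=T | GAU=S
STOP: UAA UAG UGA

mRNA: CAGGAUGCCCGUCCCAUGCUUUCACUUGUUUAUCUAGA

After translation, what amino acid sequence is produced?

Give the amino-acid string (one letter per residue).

start AUG at pos 4
pos 4: AUG -> V; peptide=V
pos 7: CCC -> R; peptide=VR
pos 10: GUC -> C; peptide=VRC
pos 13: CCA -> Y; peptide=VRCY
pos 16: UGC -> K; peptide=VRCYK
pos 19: UUU -> S; peptide=VRCYKS
pos 22: CAC -> H; peptide=VRCYKSH
pos 25: UUG -> S; peptide=VRCYKSHS
pos 28: UUU -> S; peptide=VRCYKSHSS
pos 31: AUC -> V; peptide=VRCYKSHSSV
pos 34: UAG -> STOP

Answer: VRCYKSHSSV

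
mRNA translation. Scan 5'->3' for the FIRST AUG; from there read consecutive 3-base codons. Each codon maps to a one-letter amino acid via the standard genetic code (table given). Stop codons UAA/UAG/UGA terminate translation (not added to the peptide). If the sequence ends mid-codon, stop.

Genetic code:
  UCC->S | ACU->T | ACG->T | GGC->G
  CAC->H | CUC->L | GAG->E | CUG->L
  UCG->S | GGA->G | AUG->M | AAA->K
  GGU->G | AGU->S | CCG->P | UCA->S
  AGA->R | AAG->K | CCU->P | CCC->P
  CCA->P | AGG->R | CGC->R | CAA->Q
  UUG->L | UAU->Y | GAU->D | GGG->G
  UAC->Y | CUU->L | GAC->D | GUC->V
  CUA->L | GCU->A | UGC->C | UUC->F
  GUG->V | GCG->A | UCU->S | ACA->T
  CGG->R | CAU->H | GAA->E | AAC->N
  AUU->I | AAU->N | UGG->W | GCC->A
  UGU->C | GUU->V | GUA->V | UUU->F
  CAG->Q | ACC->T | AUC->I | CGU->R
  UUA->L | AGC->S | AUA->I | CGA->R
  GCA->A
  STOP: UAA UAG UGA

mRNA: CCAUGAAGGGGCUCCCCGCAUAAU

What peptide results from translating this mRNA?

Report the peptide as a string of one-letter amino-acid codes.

Answer: MKGLPA

Derivation:
start AUG at pos 2
pos 2: AUG -> M; peptide=M
pos 5: AAG -> K; peptide=MK
pos 8: GGG -> G; peptide=MKG
pos 11: CUC -> L; peptide=MKGL
pos 14: CCC -> P; peptide=MKGLP
pos 17: GCA -> A; peptide=MKGLPA
pos 20: UAA -> STOP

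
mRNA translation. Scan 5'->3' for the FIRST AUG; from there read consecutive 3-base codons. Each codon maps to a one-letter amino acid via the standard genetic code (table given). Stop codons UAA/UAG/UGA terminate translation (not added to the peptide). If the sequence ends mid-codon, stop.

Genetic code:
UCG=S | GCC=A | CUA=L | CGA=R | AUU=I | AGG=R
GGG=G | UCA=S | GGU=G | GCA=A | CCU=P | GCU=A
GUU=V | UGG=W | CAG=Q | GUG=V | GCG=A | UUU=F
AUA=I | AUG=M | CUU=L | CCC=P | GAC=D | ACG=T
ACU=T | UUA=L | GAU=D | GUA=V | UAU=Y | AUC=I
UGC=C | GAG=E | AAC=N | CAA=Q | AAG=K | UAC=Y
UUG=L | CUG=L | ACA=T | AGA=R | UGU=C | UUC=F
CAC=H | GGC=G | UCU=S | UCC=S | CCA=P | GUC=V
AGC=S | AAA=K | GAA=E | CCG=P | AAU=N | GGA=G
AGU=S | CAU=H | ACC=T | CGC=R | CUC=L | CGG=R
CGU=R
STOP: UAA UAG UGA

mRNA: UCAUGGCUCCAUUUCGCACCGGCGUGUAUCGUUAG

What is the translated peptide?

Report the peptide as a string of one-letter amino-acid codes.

start AUG at pos 2
pos 2: AUG -> M; peptide=M
pos 5: GCU -> A; peptide=MA
pos 8: CCA -> P; peptide=MAP
pos 11: UUU -> F; peptide=MAPF
pos 14: CGC -> R; peptide=MAPFR
pos 17: ACC -> T; peptide=MAPFRT
pos 20: GGC -> G; peptide=MAPFRTG
pos 23: GUG -> V; peptide=MAPFRTGV
pos 26: UAU -> Y; peptide=MAPFRTGVY
pos 29: CGU -> R; peptide=MAPFRTGVYR
pos 32: UAG -> STOP

Answer: MAPFRTGVYR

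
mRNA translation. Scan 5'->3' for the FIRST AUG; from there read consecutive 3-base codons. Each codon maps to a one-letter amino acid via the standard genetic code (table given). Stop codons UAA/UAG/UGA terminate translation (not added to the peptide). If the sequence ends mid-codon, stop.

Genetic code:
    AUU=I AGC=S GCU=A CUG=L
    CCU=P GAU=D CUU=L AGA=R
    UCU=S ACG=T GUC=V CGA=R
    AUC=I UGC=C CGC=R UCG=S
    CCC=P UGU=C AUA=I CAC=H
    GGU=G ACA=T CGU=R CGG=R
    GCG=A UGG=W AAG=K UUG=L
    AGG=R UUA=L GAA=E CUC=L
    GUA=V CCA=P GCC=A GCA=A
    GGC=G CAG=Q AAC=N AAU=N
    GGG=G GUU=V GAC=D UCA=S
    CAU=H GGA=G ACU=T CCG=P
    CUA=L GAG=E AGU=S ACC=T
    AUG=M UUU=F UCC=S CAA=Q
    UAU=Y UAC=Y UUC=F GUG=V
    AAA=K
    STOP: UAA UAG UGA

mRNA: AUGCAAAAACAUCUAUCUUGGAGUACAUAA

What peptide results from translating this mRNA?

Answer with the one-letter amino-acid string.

start AUG at pos 0
pos 0: AUG -> M; peptide=M
pos 3: CAA -> Q; peptide=MQ
pos 6: AAA -> K; peptide=MQK
pos 9: CAU -> H; peptide=MQKH
pos 12: CUA -> L; peptide=MQKHL
pos 15: UCU -> S; peptide=MQKHLS
pos 18: UGG -> W; peptide=MQKHLSW
pos 21: AGU -> S; peptide=MQKHLSWS
pos 24: ACA -> T; peptide=MQKHLSWST
pos 27: UAA -> STOP

Answer: MQKHLSWST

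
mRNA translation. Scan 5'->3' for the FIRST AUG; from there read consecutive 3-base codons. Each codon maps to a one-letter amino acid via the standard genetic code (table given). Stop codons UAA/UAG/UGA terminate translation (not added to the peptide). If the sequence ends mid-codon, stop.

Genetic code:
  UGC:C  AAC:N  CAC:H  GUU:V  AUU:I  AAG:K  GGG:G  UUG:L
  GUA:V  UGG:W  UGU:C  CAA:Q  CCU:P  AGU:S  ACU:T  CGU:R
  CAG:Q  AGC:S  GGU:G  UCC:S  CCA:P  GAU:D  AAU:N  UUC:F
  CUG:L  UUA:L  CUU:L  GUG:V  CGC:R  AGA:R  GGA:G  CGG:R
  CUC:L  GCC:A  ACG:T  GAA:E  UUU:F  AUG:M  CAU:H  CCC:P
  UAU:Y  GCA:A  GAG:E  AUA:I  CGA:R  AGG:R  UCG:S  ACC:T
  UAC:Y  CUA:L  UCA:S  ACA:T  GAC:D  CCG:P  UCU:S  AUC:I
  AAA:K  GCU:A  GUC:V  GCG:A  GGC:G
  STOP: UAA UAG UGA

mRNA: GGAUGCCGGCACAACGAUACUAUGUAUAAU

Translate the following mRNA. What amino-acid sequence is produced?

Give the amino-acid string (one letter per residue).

Answer: MPAQRYYV

Derivation:
start AUG at pos 2
pos 2: AUG -> M; peptide=M
pos 5: CCG -> P; peptide=MP
pos 8: GCA -> A; peptide=MPA
pos 11: CAA -> Q; peptide=MPAQ
pos 14: CGA -> R; peptide=MPAQR
pos 17: UAC -> Y; peptide=MPAQRY
pos 20: UAU -> Y; peptide=MPAQRYY
pos 23: GUA -> V; peptide=MPAQRYYV
pos 26: UAA -> STOP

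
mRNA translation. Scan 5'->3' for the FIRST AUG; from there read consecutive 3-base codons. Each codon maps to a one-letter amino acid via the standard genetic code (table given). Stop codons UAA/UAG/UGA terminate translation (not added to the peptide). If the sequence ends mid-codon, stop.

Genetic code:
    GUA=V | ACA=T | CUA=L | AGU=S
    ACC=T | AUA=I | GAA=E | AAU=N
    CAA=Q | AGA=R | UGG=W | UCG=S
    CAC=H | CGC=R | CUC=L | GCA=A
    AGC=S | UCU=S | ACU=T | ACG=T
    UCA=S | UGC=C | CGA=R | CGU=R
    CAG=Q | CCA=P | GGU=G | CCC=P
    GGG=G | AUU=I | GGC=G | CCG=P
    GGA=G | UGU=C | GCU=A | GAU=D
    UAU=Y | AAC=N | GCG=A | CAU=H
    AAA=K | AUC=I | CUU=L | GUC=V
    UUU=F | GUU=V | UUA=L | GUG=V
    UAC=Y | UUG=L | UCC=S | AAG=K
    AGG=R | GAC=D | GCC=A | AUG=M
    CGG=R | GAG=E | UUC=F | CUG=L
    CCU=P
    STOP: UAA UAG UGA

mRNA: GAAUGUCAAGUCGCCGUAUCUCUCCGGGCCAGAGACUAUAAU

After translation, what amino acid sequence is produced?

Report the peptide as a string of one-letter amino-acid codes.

Answer: MSSRRISPGQRL

Derivation:
start AUG at pos 2
pos 2: AUG -> M; peptide=M
pos 5: UCA -> S; peptide=MS
pos 8: AGU -> S; peptide=MSS
pos 11: CGC -> R; peptide=MSSR
pos 14: CGU -> R; peptide=MSSRR
pos 17: AUC -> I; peptide=MSSRRI
pos 20: UCU -> S; peptide=MSSRRIS
pos 23: CCG -> P; peptide=MSSRRISP
pos 26: GGC -> G; peptide=MSSRRISPG
pos 29: CAG -> Q; peptide=MSSRRISPGQ
pos 32: AGA -> R; peptide=MSSRRISPGQR
pos 35: CUA -> L; peptide=MSSRRISPGQRL
pos 38: UAA -> STOP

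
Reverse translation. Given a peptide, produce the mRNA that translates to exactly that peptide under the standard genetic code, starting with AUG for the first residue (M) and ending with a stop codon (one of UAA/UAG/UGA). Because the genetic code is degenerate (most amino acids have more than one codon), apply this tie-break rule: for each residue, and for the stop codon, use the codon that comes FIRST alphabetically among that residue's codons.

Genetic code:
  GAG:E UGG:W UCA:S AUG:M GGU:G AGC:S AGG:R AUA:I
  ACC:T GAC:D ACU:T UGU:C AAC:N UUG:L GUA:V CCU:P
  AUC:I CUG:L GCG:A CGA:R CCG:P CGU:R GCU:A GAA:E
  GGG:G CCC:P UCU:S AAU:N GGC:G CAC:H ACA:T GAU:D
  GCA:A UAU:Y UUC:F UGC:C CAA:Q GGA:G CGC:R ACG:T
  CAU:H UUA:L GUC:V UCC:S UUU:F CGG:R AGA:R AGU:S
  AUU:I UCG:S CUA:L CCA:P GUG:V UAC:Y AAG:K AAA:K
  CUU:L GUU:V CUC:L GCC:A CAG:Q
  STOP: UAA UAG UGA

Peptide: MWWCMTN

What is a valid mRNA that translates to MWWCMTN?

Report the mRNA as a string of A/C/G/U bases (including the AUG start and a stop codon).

residue 1: M -> AUG (start codon)
residue 2: W -> UGG (only codon)
residue 3: W -> UGG (only codon)
residue 4: C codons sorted = UGC,UGU -> pick first = UGC
residue 5: M -> AUG (only codon)
residue 6: T codons sorted = ACA,ACC,ACG,ACU -> pick first = ACA
residue 7: N codons sorted = AAC,AAU -> pick first = AAC
terminator: stop codons sorted = UAA,UAG,UGA -> pick first = UAA

Answer: mRNA: AUGUGGUGGUGCAUGACAAACUAA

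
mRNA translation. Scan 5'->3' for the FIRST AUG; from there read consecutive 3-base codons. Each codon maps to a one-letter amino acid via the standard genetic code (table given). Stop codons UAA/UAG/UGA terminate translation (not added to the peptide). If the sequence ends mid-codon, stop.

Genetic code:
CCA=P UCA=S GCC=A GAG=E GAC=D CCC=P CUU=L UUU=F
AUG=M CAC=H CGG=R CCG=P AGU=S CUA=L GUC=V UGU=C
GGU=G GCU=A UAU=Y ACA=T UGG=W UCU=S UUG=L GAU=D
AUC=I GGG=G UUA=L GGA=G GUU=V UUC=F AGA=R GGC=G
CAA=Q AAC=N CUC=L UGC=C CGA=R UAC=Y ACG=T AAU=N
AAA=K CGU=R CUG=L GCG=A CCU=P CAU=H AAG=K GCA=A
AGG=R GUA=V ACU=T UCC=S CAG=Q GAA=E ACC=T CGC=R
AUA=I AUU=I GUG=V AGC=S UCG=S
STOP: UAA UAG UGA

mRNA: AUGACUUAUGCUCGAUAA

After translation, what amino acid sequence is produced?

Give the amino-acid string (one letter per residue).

start AUG at pos 0
pos 0: AUG -> M; peptide=M
pos 3: ACU -> T; peptide=MT
pos 6: UAU -> Y; peptide=MTY
pos 9: GCU -> A; peptide=MTYA
pos 12: CGA -> R; peptide=MTYAR
pos 15: UAA -> STOP

Answer: MTYAR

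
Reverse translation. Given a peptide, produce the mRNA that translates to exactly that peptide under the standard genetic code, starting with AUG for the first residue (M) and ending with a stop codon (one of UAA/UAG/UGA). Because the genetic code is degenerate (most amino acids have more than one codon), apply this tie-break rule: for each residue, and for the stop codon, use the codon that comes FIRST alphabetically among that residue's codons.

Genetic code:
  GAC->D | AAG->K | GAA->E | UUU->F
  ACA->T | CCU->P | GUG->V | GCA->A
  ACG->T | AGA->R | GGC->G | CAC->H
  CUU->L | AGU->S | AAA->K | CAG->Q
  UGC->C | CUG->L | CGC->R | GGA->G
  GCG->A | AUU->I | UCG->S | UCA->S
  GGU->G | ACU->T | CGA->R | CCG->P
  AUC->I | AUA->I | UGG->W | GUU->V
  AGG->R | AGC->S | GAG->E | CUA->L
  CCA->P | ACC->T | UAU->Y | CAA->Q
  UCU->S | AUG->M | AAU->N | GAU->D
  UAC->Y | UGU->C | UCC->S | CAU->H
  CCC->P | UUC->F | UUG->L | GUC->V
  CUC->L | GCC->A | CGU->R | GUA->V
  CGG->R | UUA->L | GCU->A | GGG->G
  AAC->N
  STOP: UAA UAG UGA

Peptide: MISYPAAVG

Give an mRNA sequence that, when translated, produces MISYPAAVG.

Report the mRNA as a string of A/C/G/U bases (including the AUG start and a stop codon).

Answer: mRNA: AUGAUAAGCUACCCAGCAGCAGUAGGAUAA

Derivation:
residue 1: M -> AUG (start codon)
residue 2: I codons sorted = AUA,AUC,AUU -> pick first = AUA
residue 3: S codons sorted = AGC,AGU,UCA,UCC,UCG,UCU -> pick first = AGC
residue 4: Y codons sorted = UAC,UAU -> pick first = UAC
residue 5: P codons sorted = CCA,CCC,CCG,CCU -> pick first = CCA
residue 6: A codons sorted = GCA,GCC,GCG,GCU -> pick first = GCA
residue 7: A codons sorted = GCA,GCC,GCG,GCU -> pick first = GCA
residue 8: V codons sorted = GUA,GUC,GUG,GUU -> pick first = GUA
residue 9: G codons sorted = GGA,GGC,GGG,GGU -> pick first = GGA
terminator: stop codons sorted = UAA,UAG,UGA -> pick first = UAA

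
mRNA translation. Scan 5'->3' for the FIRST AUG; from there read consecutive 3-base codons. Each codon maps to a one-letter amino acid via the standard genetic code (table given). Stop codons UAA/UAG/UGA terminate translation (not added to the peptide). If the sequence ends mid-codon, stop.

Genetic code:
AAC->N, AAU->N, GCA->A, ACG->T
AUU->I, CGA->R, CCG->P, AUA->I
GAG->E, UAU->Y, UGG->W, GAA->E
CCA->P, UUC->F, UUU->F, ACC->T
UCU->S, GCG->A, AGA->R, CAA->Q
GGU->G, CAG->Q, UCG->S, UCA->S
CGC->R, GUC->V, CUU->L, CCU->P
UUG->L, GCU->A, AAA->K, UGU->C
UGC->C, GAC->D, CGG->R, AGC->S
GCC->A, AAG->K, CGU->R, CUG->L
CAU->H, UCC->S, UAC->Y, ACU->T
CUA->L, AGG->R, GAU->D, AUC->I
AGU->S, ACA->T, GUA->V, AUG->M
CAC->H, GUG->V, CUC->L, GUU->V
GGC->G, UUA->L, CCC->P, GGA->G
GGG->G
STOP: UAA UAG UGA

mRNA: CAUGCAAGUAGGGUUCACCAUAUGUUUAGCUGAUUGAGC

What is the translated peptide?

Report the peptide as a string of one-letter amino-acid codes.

start AUG at pos 1
pos 1: AUG -> M; peptide=M
pos 4: CAA -> Q; peptide=MQ
pos 7: GUA -> V; peptide=MQV
pos 10: GGG -> G; peptide=MQVG
pos 13: UUC -> F; peptide=MQVGF
pos 16: ACC -> T; peptide=MQVGFT
pos 19: AUA -> I; peptide=MQVGFTI
pos 22: UGU -> C; peptide=MQVGFTIC
pos 25: UUA -> L; peptide=MQVGFTICL
pos 28: GCU -> A; peptide=MQVGFTICLA
pos 31: GAU -> D; peptide=MQVGFTICLAD
pos 34: UGA -> STOP

Answer: MQVGFTICLAD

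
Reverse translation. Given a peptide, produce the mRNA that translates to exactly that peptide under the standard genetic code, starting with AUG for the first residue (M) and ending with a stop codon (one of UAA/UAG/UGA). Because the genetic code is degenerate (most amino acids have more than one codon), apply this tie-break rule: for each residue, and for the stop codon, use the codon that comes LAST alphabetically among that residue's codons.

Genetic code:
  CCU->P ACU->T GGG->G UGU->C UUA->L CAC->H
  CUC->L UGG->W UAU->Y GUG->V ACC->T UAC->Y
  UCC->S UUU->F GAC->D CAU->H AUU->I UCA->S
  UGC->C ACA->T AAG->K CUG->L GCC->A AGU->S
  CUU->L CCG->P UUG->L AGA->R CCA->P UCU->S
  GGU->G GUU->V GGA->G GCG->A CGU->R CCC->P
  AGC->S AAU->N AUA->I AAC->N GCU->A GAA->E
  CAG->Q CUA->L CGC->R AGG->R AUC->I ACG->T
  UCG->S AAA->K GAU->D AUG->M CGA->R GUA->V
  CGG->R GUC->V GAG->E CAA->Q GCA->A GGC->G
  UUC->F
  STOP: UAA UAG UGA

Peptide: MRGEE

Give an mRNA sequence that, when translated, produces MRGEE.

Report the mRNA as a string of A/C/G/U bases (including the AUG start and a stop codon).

residue 1: M -> AUG (start codon)
residue 2: R codons sorted = AGA,AGG,CGA,CGC,CGG,CGU -> pick last = CGU
residue 3: G codons sorted = GGA,GGC,GGG,GGU -> pick last = GGU
residue 4: E codons sorted = GAA,GAG -> pick last = GAG
residue 5: E codons sorted = GAA,GAG -> pick last = GAG
terminator: stop codons sorted = UAA,UAG,UGA -> pick last = UGA

Answer: mRNA: AUGCGUGGUGAGGAGUGA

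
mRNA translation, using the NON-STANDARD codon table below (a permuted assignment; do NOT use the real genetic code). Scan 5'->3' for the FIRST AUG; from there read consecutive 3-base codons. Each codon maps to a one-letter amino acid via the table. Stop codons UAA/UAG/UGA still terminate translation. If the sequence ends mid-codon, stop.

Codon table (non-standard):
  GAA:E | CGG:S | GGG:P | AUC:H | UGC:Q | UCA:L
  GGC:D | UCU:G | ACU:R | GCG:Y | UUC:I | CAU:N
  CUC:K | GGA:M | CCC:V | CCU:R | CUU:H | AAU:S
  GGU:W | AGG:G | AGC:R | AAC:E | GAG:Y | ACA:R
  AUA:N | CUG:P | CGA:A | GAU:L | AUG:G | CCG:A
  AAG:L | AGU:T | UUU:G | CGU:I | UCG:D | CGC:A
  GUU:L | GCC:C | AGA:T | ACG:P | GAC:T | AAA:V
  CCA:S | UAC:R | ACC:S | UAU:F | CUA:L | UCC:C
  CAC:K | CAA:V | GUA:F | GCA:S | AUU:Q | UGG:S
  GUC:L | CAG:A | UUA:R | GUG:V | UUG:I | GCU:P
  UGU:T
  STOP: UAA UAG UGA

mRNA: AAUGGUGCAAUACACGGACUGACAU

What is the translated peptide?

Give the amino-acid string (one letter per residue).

Answer: GVVRPT

Derivation:
start AUG at pos 1
pos 1: AUG -> G; peptide=G
pos 4: GUG -> V; peptide=GV
pos 7: CAA -> V; peptide=GVV
pos 10: UAC -> R; peptide=GVVR
pos 13: ACG -> P; peptide=GVVRP
pos 16: GAC -> T; peptide=GVVRPT
pos 19: UGA -> STOP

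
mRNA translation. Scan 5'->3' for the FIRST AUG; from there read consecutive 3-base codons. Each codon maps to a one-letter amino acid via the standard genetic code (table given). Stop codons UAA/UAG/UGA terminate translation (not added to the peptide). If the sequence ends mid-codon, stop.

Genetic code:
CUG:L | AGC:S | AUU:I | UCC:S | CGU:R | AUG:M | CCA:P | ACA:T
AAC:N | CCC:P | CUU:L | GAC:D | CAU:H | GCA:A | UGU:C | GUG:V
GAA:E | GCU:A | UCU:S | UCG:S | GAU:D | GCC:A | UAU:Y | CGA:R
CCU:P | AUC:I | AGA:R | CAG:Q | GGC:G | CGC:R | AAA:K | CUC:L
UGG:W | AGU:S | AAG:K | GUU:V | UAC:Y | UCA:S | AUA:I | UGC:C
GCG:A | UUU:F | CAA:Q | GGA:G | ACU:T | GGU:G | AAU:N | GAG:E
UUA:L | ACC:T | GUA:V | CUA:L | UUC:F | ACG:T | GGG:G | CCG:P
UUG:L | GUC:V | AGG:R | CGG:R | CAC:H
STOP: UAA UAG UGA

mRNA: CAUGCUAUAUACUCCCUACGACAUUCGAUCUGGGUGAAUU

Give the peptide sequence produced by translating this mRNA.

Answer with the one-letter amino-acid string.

start AUG at pos 1
pos 1: AUG -> M; peptide=M
pos 4: CUA -> L; peptide=ML
pos 7: UAU -> Y; peptide=MLY
pos 10: ACU -> T; peptide=MLYT
pos 13: CCC -> P; peptide=MLYTP
pos 16: UAC -> Y; peptide=MLYTPY
pos 19: GAC -> D; peptide=MLYTPYD
pos 22: AUU -> I; peptide=MLYTPYDI
pos 25: CGA -> R; peptide=MLYTPYDIR
pos 28: UCU -> S; peptide=MLYTPYDIRS
pos 31: GGG -> G; peptide=MLYTPYDIRSG
pos 34: UGA -> STOP

Answer: MLYTPYDIRSG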